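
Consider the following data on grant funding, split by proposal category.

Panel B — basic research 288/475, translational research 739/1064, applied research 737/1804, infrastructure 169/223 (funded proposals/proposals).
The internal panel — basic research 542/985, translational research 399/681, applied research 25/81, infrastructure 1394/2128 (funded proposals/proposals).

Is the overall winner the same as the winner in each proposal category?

No

Basic research: Panel B 288/475 = 60.6%, the internal panel 542/985 = 55.0% → Panel B
Translational research: Panel B 739/1064 = 69.5%, the internal panel 399/681 = 58.6% → Panel B
Applied research: Panel B 737/1804 = 40.9%, the internal panel 25/81 = 30.9% → Panel B
Infrastructure: Panel B 169/223 = 75.8%, the internal panel 1394/2128 = 65.5% → Panel B
Overall: Panel B 1933/3566 = 54.2%, the internal panel 2360/3875 = 60.9% → the internal panel
Panel B wins each proposal group but the internal panel wins overall — the comparison reverses. Panel B's proposals skew toward applied research, which has a lower base rate.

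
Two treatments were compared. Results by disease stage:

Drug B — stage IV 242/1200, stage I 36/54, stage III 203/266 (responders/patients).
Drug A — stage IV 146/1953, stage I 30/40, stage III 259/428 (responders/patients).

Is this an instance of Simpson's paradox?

No

Stage IV: Drug B 242/1200 = 20.2%, Drug A 146/1953 = 7.5% → Drug B
Stage I: Drug B 36/54 = 66.7%, Drug A 30/40 = 75.0% → Drug A
Stage III: Drug B 203/266 = 76.3%, Drug A 259/428 = 60.5% → Drug B
Overall: Drug B 481/1520 = 31.6%, Drug A 435/2421 = 18.0% → Drug B
Neither sweeps: Drug B wins 2 of 3 groups, Drug A wins 1. Drug B wins overall but not every group — no Simpson reversal.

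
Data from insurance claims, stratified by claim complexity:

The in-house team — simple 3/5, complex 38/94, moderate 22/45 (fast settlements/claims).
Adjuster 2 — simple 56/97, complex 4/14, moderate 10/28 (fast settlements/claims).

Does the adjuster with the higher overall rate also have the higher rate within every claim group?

Simple: the in-house team 3/5 = 60.0%, Adjuster 2 56/97 = 57.7% → the in-house team
Complex: the in-house team 38/94 = 40.4%, Adjuster 2 4/14 = 28.6% → the in-house team
Moderate: the in-house team 22/45 = 48.9%, Adjuster 2 10/28 = 35.7% → the in-house team
Overall: the in-house team 63/144 = 43.8%, Adjuster 2 70/139 = 50.4% → Adjuster 2
The in-house team wins each claim group but Adjuster 2 wins overall — the comparison reverses. The in-house team's claims skew toward complex, which has a lower base rate.

No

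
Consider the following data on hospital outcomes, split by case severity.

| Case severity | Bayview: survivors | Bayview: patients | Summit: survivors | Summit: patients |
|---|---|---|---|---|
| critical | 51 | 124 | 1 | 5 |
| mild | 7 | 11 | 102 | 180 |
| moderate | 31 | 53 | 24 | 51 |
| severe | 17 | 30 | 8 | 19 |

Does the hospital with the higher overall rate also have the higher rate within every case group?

Critical: Bayview 51/124 = 41.1%, Summit 1/5 = 20.0% → Bayview
Mild: Bayview 7/11 = 63.6%, Summit 102/180 = 56.7% → Bayview
Moderate: Bayview 31/53 = 58.5%, Summit 24/51 = 47.1% → Bayview
Severe: Bayview 17/30 = 56.7%, Summit 8/19 = 42.1% → Bayview
Overall: Bayview 106/218 = 48.6%, Summit 135/255 = 52.9% → Summit
Bayview wins each case group but Summit wins overall — the comparison reverses. Bayview's patients skew toward critical, which has a lower base rate.

No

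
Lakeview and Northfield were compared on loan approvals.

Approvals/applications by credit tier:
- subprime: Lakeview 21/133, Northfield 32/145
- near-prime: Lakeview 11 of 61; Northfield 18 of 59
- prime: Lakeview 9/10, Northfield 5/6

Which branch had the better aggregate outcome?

Subprime: Lakeview 21/133 = 15.8%, Northfield 32/145 = 22.1% → Northfield
Near-prime: Lakeview 11/61 = 18.0%, Northfield 18/59 = 30.5% → Northfield
Prime: Lakeview 9/10 = 90.0%, Northfield 5/6 = 83.3% → Lakeview
Overall: Lakeview 41/204 = 20.1%, Northfield 55/210 = 26.2% → Northfield
(Neither sweeps every credit group, but Northfield has the higher pooled rate.)

Northfield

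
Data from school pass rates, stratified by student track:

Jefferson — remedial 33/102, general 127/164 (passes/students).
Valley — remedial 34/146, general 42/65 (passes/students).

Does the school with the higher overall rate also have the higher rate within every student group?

Remedial: Jefferson 33/102 = 32.4%, Valley 34/146 = 23.3% → Jefferson
General: Jefferson 127/164 = 77.4%, Valley 42/65 = 64.6% → Jefferson
Overall: Jefferson 160/266 = 60.2%, Valley 76/211 = 36.0% → Jefferson
Jefferson wins overall and in every student group — no reversal.

Yes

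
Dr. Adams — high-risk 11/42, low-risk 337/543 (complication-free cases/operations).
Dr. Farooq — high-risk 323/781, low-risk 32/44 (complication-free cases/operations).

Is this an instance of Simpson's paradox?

High-risk: Dr. Adams 11/42 = 26.2%, Dr. Farooq 323/781 = 41.4% → Dr. Farooq
Low-risk: Dr. Adams 337/543 = 62.1%, Dr. Farooq 32/44 = 72.7% → Dr. Farooq
Overall: Dr. Adams 348/585 = 59.5%, Dr. Farooq 355/825 = 43.0% → Dr. Adams
Dr. Farooq wins each patient risk group but Dr. Adams wins overall — the comparison reverses. Dr. Farooq's operations skew toward high-risk, which has a lower base rate.

Yes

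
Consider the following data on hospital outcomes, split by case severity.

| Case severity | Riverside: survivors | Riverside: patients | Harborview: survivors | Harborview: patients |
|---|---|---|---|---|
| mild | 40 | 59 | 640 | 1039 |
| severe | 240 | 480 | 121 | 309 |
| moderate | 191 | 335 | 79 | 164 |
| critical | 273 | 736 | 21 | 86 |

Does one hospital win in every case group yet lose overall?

Mild: Riverside 40/59 = 67.8%, Harborview 640/1039 = 61.6% → Riverside
Severe: Riverside 240/480 = 50.0%, Harborview 121/309 = 39.2% → Riverside
Moderate: Riverside 191/335 = 57.0%, Harborview 79/164 = 48.2% → Riverside
Critical: Riverside 273/736 = 37.1%, Harborview 21/86 = 24.4% → Riverside
Overall: Riverside 744/1610 = 46.2%, Harborview 861/1598 = 53.9% → Harborview
Riverside wins each case group but Harborview wins overall — the comparison reverses. Riverside's patients skew toward critical, which has a lower base rate.

Yes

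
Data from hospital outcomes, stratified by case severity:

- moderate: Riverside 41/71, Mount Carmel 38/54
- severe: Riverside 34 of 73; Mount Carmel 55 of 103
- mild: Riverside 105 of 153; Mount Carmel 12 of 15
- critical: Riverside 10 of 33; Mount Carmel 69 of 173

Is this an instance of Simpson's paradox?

Moderate: Riverside 41/71 = 57.7%, Mount Carmel 38/54 = 70.4% → Mount Carmel
Severe: Riverside 34/73 = 46.6%, Mount Carmel 55/103 = 53.4% → Mount Carmel
Mild: Riverside 105/153 = 68.6%, Mount Carmel 12/15 = 80.0% → Mount Carmel
Critical: Riverside 10/33 = 30.3%, Mount Carmel 69/173 = 39.9% → Mount Carmel
Overall: Riverside 190/330 = 57.6%, Mount Carmel 174/345 = 50.4% → Riverside
Mount Carmel wins each case group but Riverside wins overall — the comparison reverses. Mount Carmel's patients skew toward critical, which has a lower base rate.

Yes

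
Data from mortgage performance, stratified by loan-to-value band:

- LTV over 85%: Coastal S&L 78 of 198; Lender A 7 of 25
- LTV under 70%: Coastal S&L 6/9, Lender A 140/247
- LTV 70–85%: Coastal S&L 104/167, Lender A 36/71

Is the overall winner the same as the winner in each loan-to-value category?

LTV over 85%: Coastal S&L 78/198 = 39.4%, Lender A 7/25 = 28.0% → Coastal S&L
LTV under 70%: Coastal S&L 6/9 = 66.7%, Lender A 140/247 = 56.7% → Coastal S&L
LTV 70–85%: Coastal S&L 104/167 = 62.3%, Lender A 36/71 = 50.7% → Coastal S&L
Overall: Coastal S&L 188/374 = 50.3%, Lender A 183/343 = 53.4% → Lender A
Coastal S&L wins each loan-to-value group but Lender A wins overall — the comparison reverses. Coastal S&L's loans skew toward LTV over 85%, which has a lower base rate.

No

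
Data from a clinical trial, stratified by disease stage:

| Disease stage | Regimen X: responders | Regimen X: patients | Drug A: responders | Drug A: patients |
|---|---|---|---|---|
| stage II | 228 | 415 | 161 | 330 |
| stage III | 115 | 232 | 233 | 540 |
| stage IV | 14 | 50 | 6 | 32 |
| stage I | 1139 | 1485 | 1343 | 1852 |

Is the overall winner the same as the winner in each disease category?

Yes

Stage II: Regimen X 228/415 = 54.9%, Drug A 161/330 = 48.8% → Regimen X
Stage III: Regimen X 115/232 = 49.6%, Drug A 233/540 = 43.1% → Regimen X
Stage IV: Regimen X 14/50 = 28.0%, Drug A 6/32 = 18.8% → Regimen X
Stage I: Regimen X 1139/1485 = 76.7%, Drug A 1343/1852 = 72.5% → Regimen X
Overall: Regimen X 1496/2182 = 68.6%, Drug A 1743/2754 = 63.3% → Regimen X
Regimen X wins overall and in every disease group — no reversal.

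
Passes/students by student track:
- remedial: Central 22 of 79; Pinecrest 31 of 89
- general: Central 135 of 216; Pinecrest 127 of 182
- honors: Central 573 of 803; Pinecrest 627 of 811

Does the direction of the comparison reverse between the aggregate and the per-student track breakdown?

Remedial: Central 22/79 = 27.8%, Pinecrest 31/89 = 34.8% → Pinecrest
General: Central 135/216 = 62.5%, Pinecrest 127/182 = 69.8% → Pinecrest
Honors: Central 573/803 = 71.4%, Pinecrest 627/811 = 77.3% → Pinecrest
Overall: Central 730/1098 = 66.5%, Pinecrest 785/1082 = 72.6% → Pinecrest
Pinecrest wins overall and in every student group — no reversal.

No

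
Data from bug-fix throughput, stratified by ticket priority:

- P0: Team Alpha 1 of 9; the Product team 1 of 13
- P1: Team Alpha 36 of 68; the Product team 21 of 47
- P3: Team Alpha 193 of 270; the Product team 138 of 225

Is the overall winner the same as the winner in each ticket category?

P0: Team Alpha 1/9 = 11.1%, the Product team 1/13 = 7.7% → Team Alpha
P1: Team Alpha 36/68 = 52.9%, the Product team 21/47 = 44.7% → Team Alpha
P3: Team Alpha 193/270 = 71.5%, the Product team 138/225 = 61.3% → Team Alpha
Overall: Team Alpha 230/347 = 66.3%, the Product team 160/285 = 56.1% → Team Alpha
Team Alpha wins overall and in every ticket group — no reversal.

Yes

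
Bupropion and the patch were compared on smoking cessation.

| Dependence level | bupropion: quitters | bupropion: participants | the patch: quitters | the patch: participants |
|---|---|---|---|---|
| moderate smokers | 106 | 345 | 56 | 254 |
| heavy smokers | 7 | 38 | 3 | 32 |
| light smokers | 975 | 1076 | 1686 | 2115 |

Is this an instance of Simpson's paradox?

No

Moderate smokers: bupropion 106/345 = 30.7%, the patch 56/254 = 22.0% → bupropion
Heavy smokers: bupropion 7/38 = 18.4%, the patch 3/32 = 9.4% → bupropion
Light smokers: bupropion 975/1076 = 90.6%, the patch 1686/2115 = 79.7% → bupropion
Overall: bupropion 1088/1459 = 74.6%, the patch 1745/2401 = 72.7% → bupropion
Bupropion wins overall and in every dependence group — no reversal.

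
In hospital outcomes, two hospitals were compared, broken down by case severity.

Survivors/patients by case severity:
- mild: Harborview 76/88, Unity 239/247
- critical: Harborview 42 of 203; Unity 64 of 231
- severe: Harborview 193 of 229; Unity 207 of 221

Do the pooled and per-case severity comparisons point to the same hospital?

Mild: Harborview 76/88 = 86.4%, Unity 239/247 = 96.8% → Unity
Critical: Harborview 42/203 = 20.7%, Unity 64/231 = 27.7% → Unity
Severe: Harborview 193/229 = 84.3%, Unity 207/221 = 93.7% → Unity
Overall: Harborview 311/520 = 59.8%, Unity 510/699 = 73.0% → Unity
Unity wins overall and in every case group — no reversal.

Yes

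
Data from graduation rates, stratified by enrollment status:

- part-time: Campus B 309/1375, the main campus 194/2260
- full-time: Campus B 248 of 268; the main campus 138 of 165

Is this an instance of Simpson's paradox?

Part-time: Campus B 309/1375 = 22.5%, the main campus 194/2260 = 8.6% → Campus B
Full-time: Campus B 248/268 = 92.5%, the main campus 138/165 = 83.6% → Campus B
Overall: Campus B 557/1643 = 33.9%, the main campus 332/2425 = 13.7% → Campus B
Campus B wins overall and in every enrollment group — no reversal.

No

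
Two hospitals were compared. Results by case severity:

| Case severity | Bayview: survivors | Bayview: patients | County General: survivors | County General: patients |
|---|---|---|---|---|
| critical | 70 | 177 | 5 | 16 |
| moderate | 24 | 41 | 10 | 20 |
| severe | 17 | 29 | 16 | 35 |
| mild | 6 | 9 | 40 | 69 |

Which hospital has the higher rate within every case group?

Critical: Bayview 70/177 = 39.5%, County General 5/16 = 31.2% → Bayview
Moderate: Bayview 24/41 = 58.5%, County General 10/20 = 50.0% → Bayview
Severe: Bayview 17/29 = 58.6%, County General 16/35 = 45.7% → Bayview
Mild: Bayview 6/9 = 66.7%, County General 40/69 = 58.0% → Bayview
Bayview has the higher rate in all 4 groups.

Bayview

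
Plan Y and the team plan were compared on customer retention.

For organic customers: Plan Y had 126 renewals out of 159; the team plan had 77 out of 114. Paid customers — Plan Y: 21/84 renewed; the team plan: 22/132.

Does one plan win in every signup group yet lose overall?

No

Organic: Plan Y 126/159 = 79.2%, the team plan 77/114 = 67.5% → Plan Y
Paid: Plan Y 21/84 = 25.0%, the team plan 22/132 = 16.7% → Plan Y
Overall: Plan Y 147/243 = 60.5%, the team plan 99/246 = 40.2% → Plan Y
Plan Y wins overall and in every signup group — no reversal.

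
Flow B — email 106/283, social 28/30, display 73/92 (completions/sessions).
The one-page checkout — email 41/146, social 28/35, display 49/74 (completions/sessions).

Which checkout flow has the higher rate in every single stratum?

Email: Flow B 106/283 = 37.5%, the one-page checkout 41/146 = 28.1% → Flow B
Social: Flow B 28/30 = 93.3%, the one-page checkout 28/35 = 80.0% → Flow B
Display: Flow B 73/92 = 79.3%, the one-page checkout 49/74 = 66.2% → Flow B
Flow B has the higher rate in all 3 groups.

Flow B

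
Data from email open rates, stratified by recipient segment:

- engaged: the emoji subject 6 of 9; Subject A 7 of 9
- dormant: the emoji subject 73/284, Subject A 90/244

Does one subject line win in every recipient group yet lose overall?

No

Engaged: the emoji subject 6/9 = 66.7%, Subject A 7/9 = 77.8% → Subject A
Dormant: the emoji subject 73/284 = 25.7%, Subject A 90/244 = 36.9% → Subject A
Overall: the emoji subject 79/293 = 27.0%, Subject A 97/253 = 38.3% → Subject A
Subject A wins overall and in every recipient group — no reversal.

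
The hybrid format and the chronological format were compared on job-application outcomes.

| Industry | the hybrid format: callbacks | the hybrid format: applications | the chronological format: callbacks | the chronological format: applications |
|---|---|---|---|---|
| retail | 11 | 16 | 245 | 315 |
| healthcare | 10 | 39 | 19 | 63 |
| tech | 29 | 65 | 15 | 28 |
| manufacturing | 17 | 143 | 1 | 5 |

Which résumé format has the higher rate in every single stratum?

Retail: the hybrid format 11/16 = 68.8%, the chronological format 245/315 = 77.8% → the chronological format
Healthcare: the hybrid format 10/39 = 25.6%, the chronological format 19/63 = 30.2% → the chronological format
Tech: the hybrid format 29/65 = 44.6%, the chronological format 15/28 = 53.6% → the chronological format
Manufacturing: the hybrid format 17/143 = 11.9%, the chronological format 1/5 = 20.0% → the chronological format
The chronological format has the higher rate in all 4 groups.

the chronological format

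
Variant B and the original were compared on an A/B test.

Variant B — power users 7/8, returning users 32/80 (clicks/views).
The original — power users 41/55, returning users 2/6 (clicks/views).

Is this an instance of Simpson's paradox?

Power users: Variant B 7/8 = 87.5%, the original 41/55 = 74.5% → Variant B
Returning users: Variant B 32/80 = 40.0%, the original 2/6 = 33.3% → Variant B
Overall: Variant B 39/88 = 44.3%, the original 43/61 = 70.5% → the original
Variant B wins each user group but the original wins overall — the comparison reverses. Variant B's views skew toward returning users, which has a lower base rate.

Yes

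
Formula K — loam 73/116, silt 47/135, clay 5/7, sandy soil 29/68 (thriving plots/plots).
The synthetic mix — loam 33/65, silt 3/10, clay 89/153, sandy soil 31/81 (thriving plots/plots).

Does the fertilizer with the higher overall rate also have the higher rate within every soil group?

No

Loam: Formula K 73/116 = 62.9%, the synthetic mix 33/65 = 50.8% → Formula K
Silt: Formula K 47/135 = 34.8%, the synthetic mix 3/10 = 30.0% → Formula K
Clay: Formula K 5/7 = 71.4%, the synthetic mix 89/153 = 58.2% → Formula K
Sandy soil: Formula K 29/68 = 42.6%, the synthetic mix 31/81 = 38.3% → Formula K
Overall: Formula K 154/326 = 47.2%, the synthetic mix 156/309 = 50.5% → the synthetic mix
Formula K wins each soil group but the synthetic mix wins overall — the comparison reverses. Formula K's plots skew toward silt, which has a lower base rate.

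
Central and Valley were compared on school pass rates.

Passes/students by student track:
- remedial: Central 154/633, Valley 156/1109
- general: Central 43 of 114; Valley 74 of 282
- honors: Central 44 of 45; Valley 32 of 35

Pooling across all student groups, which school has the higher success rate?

Central

Remedial: Central 154/633 = 24.3%, Valley 156/1109 = 14.1% → Central
General: Central 43/114 = 37.7%, Valley 74/282 = 26.2% → Central
Honors: Central 44/45 = 97.8%, Valley 32/35 = 91.4% → Central
Overall: Central 241/792 = 30.4%, Valley 262/1426 = 18.4% → Central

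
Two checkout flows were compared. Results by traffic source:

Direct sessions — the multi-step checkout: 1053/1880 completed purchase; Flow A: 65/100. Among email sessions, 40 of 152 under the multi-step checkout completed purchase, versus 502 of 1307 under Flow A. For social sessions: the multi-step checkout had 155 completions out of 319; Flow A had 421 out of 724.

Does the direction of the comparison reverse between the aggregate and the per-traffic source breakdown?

Direct: the multi-step checkout 1053/1880 = 56.0%, Flow A 65/100 = 65.0% → Flow A
Email: the multi-step checkout 40/152 = 26.3%, Flow A 502/1307 = 38.4% → Flow A
Social: the multi-step checkout 155/319 = 48.6%, Flow A 421/724 = 58.1% → Flow A
Overall: the multi-step checkout 1248/2351 = 53.1%, Flow A 988/2131 = 46.4% → the multi-step checkout
Flow A wins each traffic group but the multi-step checkout wins overall — the comparison reverses. Flow A's sessions skew toward email, which has a lower base rate.

Yes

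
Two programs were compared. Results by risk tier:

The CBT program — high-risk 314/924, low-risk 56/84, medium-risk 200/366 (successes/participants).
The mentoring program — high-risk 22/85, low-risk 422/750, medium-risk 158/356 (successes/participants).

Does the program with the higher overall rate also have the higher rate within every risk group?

High-risk: the CBT program 314/924 = 34.0%, the mentoring program 22/85 = 25.9% → the CBT program
Low-risk: the CBT program 56/84 = 66.7%, the mentoring program 422/750 = 56.3% → the CBT program
Medium-risk: the CBT program 200/366 = 54.6%, the mentoring program 158/356 = 44.4% → the CBT program
Overall: the CBT program 570/1374 = 41.5%, the mentoring program 602/1191 = 50.5% → the mentoring program
The CBT program wins each risk group but the mentoring program wins overall — the comparison reverses. The CBT program's participants skew toward high-risk, which has a lower base rate.

No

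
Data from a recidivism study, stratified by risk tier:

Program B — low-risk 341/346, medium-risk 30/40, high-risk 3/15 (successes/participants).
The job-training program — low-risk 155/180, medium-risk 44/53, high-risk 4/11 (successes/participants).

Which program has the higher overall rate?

Program B

Low-risk: Program B 341/346 = 98.6%, the job-training program 155/180 = 86.1% → Program B
Medium-risk: Program B 30/40 = 75.0%, the job-training program 44/53 = 83.0% → the job-training program
High-risk: Program B 3/15 = 20.0%, the job-training program 4/11 = 36.4% → the job-training program
Overall: Program B 374/401 = 93.3%, the job-training program 203/244 = 83.2% → Program B
(Neither sweeps every risk group, but Program B has the higher pooled rate.)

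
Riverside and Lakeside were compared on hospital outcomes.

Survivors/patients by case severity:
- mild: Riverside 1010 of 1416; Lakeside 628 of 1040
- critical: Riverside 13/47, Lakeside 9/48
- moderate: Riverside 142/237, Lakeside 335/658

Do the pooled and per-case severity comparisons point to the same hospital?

Mild: Riverside 1010/1416 = 71.3%, Lakeside 628/1040 = 60.4% → Riverside
Critical: Riverside 13/47 = 27.7%, Lakeside 9/48 = 18.8% → Riverside
Moderate: Riverside 142/237 = 59.9%, Lakeside 335/658 = 50.9% → Riverside
Overall: Riverside 1165/1700 = 68.5%, Lakeside 972/1746 = 55.7% → Riverside
Riverside wins overall and in every case group — no reversal.

Yes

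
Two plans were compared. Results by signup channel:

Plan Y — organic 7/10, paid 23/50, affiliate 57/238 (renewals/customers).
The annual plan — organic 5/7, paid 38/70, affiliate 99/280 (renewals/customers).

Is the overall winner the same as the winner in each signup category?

Organic: Plan Y 7/10 = 70.0%, the annual plan 5/7 = 71.4% → the annual plan
Paid: Plan Y 23/50 = 46.0%, the annual plan 38/70 = 54.3% → the annual plan
Affiliate: Plan Y 57/238 = 23.9%, the annual plan 99/280 = 35.4% → the annual plan
Overall: Plan Y 87/298 = 29.2%, the annual plan 142/357 = 39.8% → the annual plan
The annual plan wins overall and in every signup group — no reversal.

Yes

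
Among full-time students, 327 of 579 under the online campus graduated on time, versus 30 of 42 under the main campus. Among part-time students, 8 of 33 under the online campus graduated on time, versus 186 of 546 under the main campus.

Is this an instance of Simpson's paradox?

Full-time: the online campus 327/579 = 56.5%, the main campus 30/42 = 71.4% → the main campus
Part-time: the online campus 8/33 = 24.2%, the main campus 186/546 = 34.1% → the main campus
Overall: the online campus 335/612 = 54.7%, the main campus 216/588 = 36.7% → the online campus
The main campus wins each enrollment group but the online campus wins overall — the comparison reverses. The main campus's students skew toward part-time, which has a lower base rate.

Yes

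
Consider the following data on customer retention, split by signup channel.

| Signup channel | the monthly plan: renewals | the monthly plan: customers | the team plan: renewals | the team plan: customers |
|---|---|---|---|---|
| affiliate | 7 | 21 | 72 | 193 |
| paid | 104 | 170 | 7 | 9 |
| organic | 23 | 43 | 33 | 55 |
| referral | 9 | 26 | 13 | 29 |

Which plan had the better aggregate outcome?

the monthly plan

Affiliate: the monthly plan 7/21 = 33.3%, the team plan 72/193 = 37.3% → the team plan
Paid: the monthly plan 104/170 = 61.2%, the team plan 7/9 = 77.8% → the team plan
Organic: the monthly plan 23/43 = 53.5%, the team plan 33/55 = 60.0% → the team plan
Referral: the monthly plan 9/26 = 34.6%, the team plan 13/29 = 44.8% → the team plan
Overall: the monthly plan 143/260 = 55.0%, the team plan 125/286 = 43.7% → the monthly plan
(The team plan wins every signup group but the monthly plan wins overall — the team plan's customers skew toward the low-rate affiliate group.)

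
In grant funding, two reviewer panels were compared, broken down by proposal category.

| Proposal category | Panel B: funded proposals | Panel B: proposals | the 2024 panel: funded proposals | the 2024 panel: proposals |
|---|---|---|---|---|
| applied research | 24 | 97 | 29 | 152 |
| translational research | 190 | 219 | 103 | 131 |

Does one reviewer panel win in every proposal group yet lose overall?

Applied research: Panel B 24/97 = 24.7%, the 2024 panel 29/152 = 19.1% → Panel B
Translational research: Panel B 190/219 = 86.8%, the 2024 panel 103/131 = 78.6% → Panel B
Overall: Panel B 214/316 = 67.7%, the 2024 panel 132/283 = 46.6% → Panel B
Panel B wins overall and in every proposal group — no reversal.

No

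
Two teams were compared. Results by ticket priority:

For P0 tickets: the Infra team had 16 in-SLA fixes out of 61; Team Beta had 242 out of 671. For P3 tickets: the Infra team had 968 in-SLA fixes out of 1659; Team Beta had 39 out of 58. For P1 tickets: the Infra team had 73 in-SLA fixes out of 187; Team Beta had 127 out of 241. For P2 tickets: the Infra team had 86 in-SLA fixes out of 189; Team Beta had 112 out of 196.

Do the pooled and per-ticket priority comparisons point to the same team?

No

P0: the Infra team 16/61 = 26.2%, Team Beta 242/671 = 36.1% → Team Beta
P3: the Infra team 968/1659 = 58.3%, Team Beta 39/58 = 67.2% → Team Beta
P1: the Infra team 73/187 = 39.0%, Team Beta 127/241 = 52.7% → Team Beta
P2: the Infra team 86/189 = 45.5%, Team Beta 112/196 = 57.1% → Team Beta
Overall: the Infra team 1143/2096 = 54.5%, Team Beta 520/1166 = 44.6% → the Infra team
Team Beta wins each ticket group but the Infra team wins overall — the comparison reverses. Team Beta's tickets skew toward P0, which has a lower base rate.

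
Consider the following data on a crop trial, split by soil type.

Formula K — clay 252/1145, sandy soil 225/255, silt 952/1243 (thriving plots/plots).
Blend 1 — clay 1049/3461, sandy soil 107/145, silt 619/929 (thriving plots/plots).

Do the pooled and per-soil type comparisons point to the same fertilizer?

No

Clay: Formula K 252/1145 = 22.0%, Blend 1 1049/3461 = 30.3% → Blend 1
Sandy soil: Formula K 225/255 = 88.2%, Blend 1 107/145 = 73.8% → Formula K
Silt: Formula K 952/1243 = 76.6%, Blend 1 619/929 = 66.6% → Formula K
Overall: Formula K 1429/2643 = 54.1%, Blend 1 1775/4535 = 39.1% → Formula K
Neither sweeps: Formula K wins 2 of 3 groups, Blend 1 wins 1. Formula K wins overall but not every group — no Simpson reversal.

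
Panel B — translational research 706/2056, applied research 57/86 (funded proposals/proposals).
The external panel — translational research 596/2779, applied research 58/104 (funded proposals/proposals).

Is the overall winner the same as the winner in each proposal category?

Yes

Translational research: Panel B 706/2056 = 34.3%, the external panel 596/2779 = 21.4% → Panel B
Applied research: Panel B 57/86 = 66.3%, the external panel 58/104 = 55.8% → Panel B
Overall: Panel B 763/2142 = 35.6%, the external panel 654/2883 = 22.7% → Panel B
Panel B wins overall and in every proposal group — no reversal.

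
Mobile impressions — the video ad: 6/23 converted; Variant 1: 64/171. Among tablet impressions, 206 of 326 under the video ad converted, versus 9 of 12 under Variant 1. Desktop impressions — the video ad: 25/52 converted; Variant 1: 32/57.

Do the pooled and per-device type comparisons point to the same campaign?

No

Mobile: the video ad 6/23 = 26.1%, Variant 1 64/171 = 37.4% → Variant 1
Tablet: the video ad 206/326 = 63.2%, Variant 1 9/12 = 75.0% → Variant 1
Desktop: the video ad 25/52 = 48.1%, Variant 1 32/57 = 56.1% → Variant 1
Overall: the video ad 237/401 = 59.1%, Variant 1 105/240 = 43.8% → the video ad
Variant 1 wins each device group but the video ad wins overall — the comparison reverses. Variant 1's impressions skew toward mobile, which has a lower base rate.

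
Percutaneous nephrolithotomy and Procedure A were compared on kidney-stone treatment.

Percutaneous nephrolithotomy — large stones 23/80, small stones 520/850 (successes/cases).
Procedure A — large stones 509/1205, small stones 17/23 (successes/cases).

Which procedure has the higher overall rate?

percutaneous nephrolithotomy

Large stones: percutaneous nephrolithotomy 23/80 = 28.8%, Procedure A 509/1205 = 42.2% → Procedure A
Small stones: percutaneous nephrolithotomy 520/850 = 61.2%, Procedure A 17/23 = 73.9% → Procedure A
Overall: percutaneous nephrolithotomy 543/930 = 58.4%, Procedure A 526/1228 = 42.8% → percutaneous nephrolithotomy
(Procedure A wins every stone group but percutaneous nephrolithotomy wins overall — Procedure A's cases skew toward the low-rate large stones group.)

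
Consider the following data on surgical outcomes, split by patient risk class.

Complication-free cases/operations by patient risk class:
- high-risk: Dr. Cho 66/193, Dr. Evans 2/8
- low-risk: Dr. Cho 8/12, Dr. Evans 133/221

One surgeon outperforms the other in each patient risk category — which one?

High-risk: Dr. Cho 66/193 = 34.2%, Dr. Evans 2/8 = 25.0% → Dr. Cho
Low-risk: Dr. Cho 8/12 = 66.7%, Dr. Evans 133/221 = 60.2% → Dr. Cho
Dr. Cho has the higher rate in both groups.

Dr. Cho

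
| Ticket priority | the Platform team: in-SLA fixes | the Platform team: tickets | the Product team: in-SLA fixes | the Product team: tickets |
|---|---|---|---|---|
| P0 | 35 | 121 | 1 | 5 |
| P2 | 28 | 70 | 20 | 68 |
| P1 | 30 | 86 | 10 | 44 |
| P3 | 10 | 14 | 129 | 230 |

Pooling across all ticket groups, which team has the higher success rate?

the Product team

P0: the Platform team 35/121 = 28.9%, the Product team 1/5 = 20.0% → the Platform team
P2: the Platform team 28/70 = 40.0%, the Product team 20/68 = 29.4% → the Platform team
P1: the Platform team 30/86 = 34.9%, the Product team 10/44 = 22.7% → the Platform team
P3: the Platform team 10/14 = 71.4%, the Product team 129/230 = 56.1% → the Platform team
Overall: the Platform team 103/291 = 35.4%, the Product team 160/347 = 46.1% → the Product team
(The Platform team wins every ticket group but the Product team wins overall — the Platform team's tickets skew toward the low-rate P0 group.)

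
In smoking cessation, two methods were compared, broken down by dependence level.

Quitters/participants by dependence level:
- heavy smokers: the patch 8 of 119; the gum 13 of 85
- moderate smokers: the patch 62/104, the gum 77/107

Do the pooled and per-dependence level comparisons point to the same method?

Yes

Heavy smokers: the patch 8/119 = 6.7%, the gum 13/85 = 15.3% → the gum
Moderate smokers: the patch 62/104 = 59.6%, the gum 77/107 = 72.0% → the gum
Overall: the patch 70/223 = 31.4%, the gum 90/192 = 46.9% → the gum
The gum wins overall and in every dependence group — no reversal.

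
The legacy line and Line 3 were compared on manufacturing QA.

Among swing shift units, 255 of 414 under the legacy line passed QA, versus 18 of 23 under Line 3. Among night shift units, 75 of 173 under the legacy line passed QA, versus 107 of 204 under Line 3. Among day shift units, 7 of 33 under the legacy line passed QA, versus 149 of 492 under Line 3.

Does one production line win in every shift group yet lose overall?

Swing shift: the legacy line 255/414 = 61.6%, Line 3 18/23 = 78.3% → Line 3
Night shift: the legacy line 75/173 = 43.4%, Line 3 107/204 = 52.5% → Line 3
Day shift: the legacy line 7/33 = 21.2%, Line 3 149/492 = 30.3% → Line 3
Overall: the legacy line 337/620 = 54.4%, Line 3 274/719 = 38.1% → the legacy line
Line 3 wins each shift group but the legacy line wins overall — the comparison reverses. Line 3's units skew toward day shift, which has a lower base rate.

Yes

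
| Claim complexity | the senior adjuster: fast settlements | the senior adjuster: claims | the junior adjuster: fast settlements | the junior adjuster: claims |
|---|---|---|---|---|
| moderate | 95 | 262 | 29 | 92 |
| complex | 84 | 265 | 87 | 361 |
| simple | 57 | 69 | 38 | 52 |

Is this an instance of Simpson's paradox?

No

Moderate: the senior adjuster 95/262 = 36.3%, the junior adjuster 29/92 = 31.5% → the senior adjuster
Complex: the senior adjuster 84/265 = 31.7%, the junior adjuster 87/361 = 24.1% → the senior adjuster
Simple: the senior adjuster 57/69 = 82.6%, the junior adjuster 38/52 = 73.1% → the senior adjuster
Overall: the senior adjuster 236/596 = 39.6%, the junior adjuster 154/505 = 30.5% → the senior adjuster
The senior adjuster wins overall and in every claim group — no reversal.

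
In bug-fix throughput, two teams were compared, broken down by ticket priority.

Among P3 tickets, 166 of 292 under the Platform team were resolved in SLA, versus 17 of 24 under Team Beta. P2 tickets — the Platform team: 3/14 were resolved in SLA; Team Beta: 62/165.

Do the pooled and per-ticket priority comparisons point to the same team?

No

P3: the Platform team 166/292 = 56.8%, Team Beta 17/24 = 70.8% → Team Beta
P2: the Platform team 3/14 = 21.4%, Team Beta 62/165 = 37.6% → Team Beta
Overall: the Platform team 169/306 = 55.2%, Team Beta 79/189 = 41.8% → the Platform team
Team Beta wins each ticket group but the Platform team wins overall — the comparison reverses. Team Beta's tickets skew toward P2, which has a lower base rate.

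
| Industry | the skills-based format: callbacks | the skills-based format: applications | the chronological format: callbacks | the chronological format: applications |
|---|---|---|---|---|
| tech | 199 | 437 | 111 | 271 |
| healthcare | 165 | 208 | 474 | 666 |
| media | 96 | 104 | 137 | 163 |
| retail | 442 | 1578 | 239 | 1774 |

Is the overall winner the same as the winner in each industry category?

Yes

Tech: the skills-based format 199/437 = 45.5%, the chronological format 111/271 = 41.0% → the skills-based format
Healthcare: the skills-based format 165/208 = 79.3%, the chronological format 474/666 = 71.2% → the skills-based format
Media: the skills-based format 96/104 = 92.3%, the chronological format 137/163 = 84.0% → the skills-based format
Retail: the skills-based format 442/1578 = 28.0%, the chronological format 239/1774 = 13.5% → the skills-based format
Overall: the skills-based format 902/2327 = 38.8%, the chronological format 961/2874 = 33.4% → the skills-based format
The skills-based format wins overall and in every industry group — no reversal.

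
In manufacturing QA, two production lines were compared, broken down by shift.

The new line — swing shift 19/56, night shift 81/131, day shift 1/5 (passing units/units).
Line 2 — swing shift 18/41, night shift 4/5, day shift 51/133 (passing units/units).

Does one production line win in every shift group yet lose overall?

Yes

Swing shift: the new line 19/56 = 33.9%, Line 2 18/41 = 43.9% → Line 2
Night shift: the new line 81/131 = 61.8%, Line 2 4/5 = 80.0% → Line 2
Day shift: the new line 1/5 = 20.0%, Line 2 51/133 = 38.3% → Line 2
Overall: the new line 101/192 = 52.6%, Line 2 73/179 = 40.8% → the new line
Line 2 wins each shift group but the new line wins overall — the comparison reverses. Line 2's units skew toward day shift, which has a lower base rate.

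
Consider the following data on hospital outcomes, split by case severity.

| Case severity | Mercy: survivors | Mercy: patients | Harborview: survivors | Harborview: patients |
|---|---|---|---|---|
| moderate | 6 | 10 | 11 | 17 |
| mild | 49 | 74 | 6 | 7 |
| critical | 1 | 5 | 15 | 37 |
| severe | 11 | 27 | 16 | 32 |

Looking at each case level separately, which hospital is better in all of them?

Moderate: Mercy 6/10 = 60.0%, Harborview 11/17 = 64.7% → Harborview
Mild: Mercy 49/74 = 66.2%, Harborview 6/7 = 85.7% → Harborview
Critical: Mercy 1/5 = 20.0%, Harborview 15/37 = 40.5% → Harborview
Severe: Mercy 11/27 = 40.7%, Harborview 16/32 = 50.0% → Harborview
Harborview has the higher rate in all 4 groups.

Harborview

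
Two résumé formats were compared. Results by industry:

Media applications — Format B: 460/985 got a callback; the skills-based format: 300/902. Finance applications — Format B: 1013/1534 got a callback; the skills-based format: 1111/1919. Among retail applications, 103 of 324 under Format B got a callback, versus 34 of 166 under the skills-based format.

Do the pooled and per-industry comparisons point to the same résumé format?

Media: Format B 460/985 = 46.7%, the skills-based format 300/902 = 33.3% → Format B
Finance: Format B 1013/1534 = 66.0%, the skills-based format 1111/1919 = 57.9% → Format B
Retail: Format B 103/324 = 31.8%, the skills-based format 34/166 = 20.5% → Format B
Overall: Format B 1576/2843 = 55.4%, the skills-based format 1445/2987 = 48.4% → Format B
Format B wins overall and in every industry group — no reversal.

Yes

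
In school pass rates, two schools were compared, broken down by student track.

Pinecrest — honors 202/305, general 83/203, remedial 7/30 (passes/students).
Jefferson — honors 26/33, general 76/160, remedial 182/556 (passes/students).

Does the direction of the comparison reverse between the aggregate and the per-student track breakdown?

Yes

Honors: Pinecrest 202/305 = 66.2%, Jefferson 26/33 = 78.8% → Jefferson
General: Pinecrest 83/203 = 40.9%, Jefferson 76/160 = 47.5% → Jefferson
Remedial: Pinecrest 7/30 = 23.3%, Jefferson 182/556 = 32.7% → Jefferson
Overall: Pinecrest 292/538 = 54.3%, Jefferson 284/749 = 37.9% → Pinecrest
Jefferson wins each student group but Pinecrest wins overall — the comparison reverses. Jefferson's students skew toward remedial, which has a lower base rate.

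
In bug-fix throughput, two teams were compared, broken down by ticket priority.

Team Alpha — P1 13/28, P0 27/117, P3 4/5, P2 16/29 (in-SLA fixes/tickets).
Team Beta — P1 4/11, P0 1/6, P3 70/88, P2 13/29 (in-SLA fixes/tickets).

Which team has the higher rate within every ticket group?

Team Alpha

P1: Team Alpha 13/28 = 46.4%, Team Beta 4/11 = 36.4% → Team Alpha
P0: Team Alpha 27/117 = 23.1%, Team Beta 1/6 = 16.7% → Team Alpha
P3: Team Alpha 4/5 = 80.0%, Team Beta 70/88 = 79.5% → Team Alpha
P2: Team Alpha 16/29 = 55.2%, Team Beta 13/29 = 44.8% → Team Alpha
Team Alpha has the higher rate in all 4 groups.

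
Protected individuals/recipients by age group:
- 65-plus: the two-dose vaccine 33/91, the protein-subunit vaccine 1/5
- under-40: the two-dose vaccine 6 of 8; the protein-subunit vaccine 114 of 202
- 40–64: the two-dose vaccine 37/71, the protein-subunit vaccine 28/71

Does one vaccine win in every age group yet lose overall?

Yes

65-plus: the two-dose vaccine 33/91 = 36.3%, the protein-subunit vaccine 1/5 = 20.0% → the two-dose vaccine
Under-40: the two-dose vaccine 6/8 = 75.0%, the protein-subunit vaccine 114/202 = 56.4% → the two-dose vaccine
40–64: the two-dose vaccine 37/71 = 52.1%, the protein-subunit vaccine 28/71 = 39.4% → the two-dose vaccine
Overall: the two-dose vaccine 76/170 = 44.7%, the protein-subunit vaccine 143/278 = 51.4% → the protein-subunit vaccine
The two-dose vaccine wins each age group but the protein-subunit vaccine wins overall — the comparison reverses. The two-dose vaccine's recipients skew toward 65-plus, which has a lower base rate.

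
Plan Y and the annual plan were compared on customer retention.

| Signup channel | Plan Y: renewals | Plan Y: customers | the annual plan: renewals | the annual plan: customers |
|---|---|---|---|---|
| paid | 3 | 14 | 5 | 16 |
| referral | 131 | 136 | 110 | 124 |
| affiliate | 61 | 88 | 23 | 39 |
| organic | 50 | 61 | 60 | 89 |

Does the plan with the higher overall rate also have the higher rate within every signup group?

No

Paid: Plan Y 3/14 = 21.4%, the annual plan 5/16 = 31.2% → the annual plan
Referral: Plan Y 131/136 = 96.3%, the annual plan 110/124 = 88.7% → Plan Y
Affiliate: Plan Y 61/88 = 69.3%, the annual plan 23/39 = 59.0% → Plan Y
Organic: Plan Y 50/61 = 82.0%, the annual plan 60/89 = 67.4% → Plan Y
Overall: Plan Y 245/299 = 81.9%, the annual plan 198/268 = 73.9% → Plan Y
Neither sweeps: Plan Y wins 3 of 4 groups, the annual plan wins 1. Plan Y wins overall but not every group — no Simpson reversal.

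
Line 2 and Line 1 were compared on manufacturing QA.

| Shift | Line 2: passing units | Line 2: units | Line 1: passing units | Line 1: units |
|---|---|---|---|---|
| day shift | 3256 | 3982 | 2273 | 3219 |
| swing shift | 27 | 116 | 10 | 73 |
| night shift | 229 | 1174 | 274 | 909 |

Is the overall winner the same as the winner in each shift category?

No

Day shift: Line 2 3256/3982 = 81.8%, Line 1 2273/3219 = 70.6% → Line 2
Swing shift: Line 2 27/116 = 23.3%, Line 1 10/73 = 13.7% → Line 2
Night shift: Line 2 229/1174 = 19.5%, Line 1 274/909 = 30.1% → Line 1
Overall: Line 2 3512/5272 = 66.6%, Line 1 2557/4201 = 60.9% → Line 2
Neither sweeps: Line 2 wins 2 of 3 groups, Line 1 wins 1. Line 2 wins overall but not every group — no Simpson reversal.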